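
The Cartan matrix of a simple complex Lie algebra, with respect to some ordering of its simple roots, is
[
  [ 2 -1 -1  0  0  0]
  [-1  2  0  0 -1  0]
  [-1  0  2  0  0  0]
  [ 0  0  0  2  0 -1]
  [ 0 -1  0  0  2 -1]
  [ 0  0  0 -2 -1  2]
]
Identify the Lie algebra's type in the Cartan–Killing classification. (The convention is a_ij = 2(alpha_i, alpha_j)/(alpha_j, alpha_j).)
type B_6

The matrix has rank 6 with 2's on the diagonal. Reading the off-diagonal entries as Dynkin edges (a single edge where a_ij = a_ji = -1; a double or triple edge where a_ij * a_ji = 2 or 3), the diagram is a chain of 6 nodes with a double edge at one end; the terminal node there is the unique short simple root (B_6). One simple-root ordering that puts it in standard form is (alpha_3, alpha_1, alpha_2, alpha_5, alpha_6, alpha_4). So the algebra is type B_6, i.e. so(13).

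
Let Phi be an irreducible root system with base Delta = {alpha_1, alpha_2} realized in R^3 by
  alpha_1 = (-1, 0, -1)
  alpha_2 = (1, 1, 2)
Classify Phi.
Compute the Cartan integers a_ij = 2(alpha_i, alpha_j)/(alpha_j, alpha_j); the resulting 2x2 Cartan matrix is
[[2, -1], [-3, 2]].
The roots have two lengths (squared-length ratio 3:1); the short ones are alpha_{1}. The associated Dynkin diagram is two nodes joined by a triple edge (G_2), so the type is G_2.

G_2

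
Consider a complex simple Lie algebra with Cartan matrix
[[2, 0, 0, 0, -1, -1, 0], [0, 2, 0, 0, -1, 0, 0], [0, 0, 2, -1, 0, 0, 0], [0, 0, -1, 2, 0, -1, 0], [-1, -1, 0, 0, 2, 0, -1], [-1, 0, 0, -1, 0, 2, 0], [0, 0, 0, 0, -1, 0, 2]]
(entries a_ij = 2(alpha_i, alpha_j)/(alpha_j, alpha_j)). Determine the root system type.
type D_7

The matrix has rank 7 with 2's on the diagonal. Reading the off-diagonal entries as Dynkin edges (a single edge where a_ij = a_ji = -1; a double or triple edge where a_ij * a_ji = 2 or 3), the diagram is a chain of 5 nodes with a fork of two nodes at one end (D_7). One simple-root ordering that puts it in standard form is (alpha_3, alpha_4, alpha_6, alpha_1, alpha_5, alpha_2, alpha_7). So the algebra is type D_7, i.e. so(14).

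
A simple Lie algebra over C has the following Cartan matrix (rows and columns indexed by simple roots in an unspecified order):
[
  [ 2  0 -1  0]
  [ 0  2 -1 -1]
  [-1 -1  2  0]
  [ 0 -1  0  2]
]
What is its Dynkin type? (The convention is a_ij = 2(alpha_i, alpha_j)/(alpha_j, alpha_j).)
The matrix has rank 4 with 2's on the diagonal. Reading the off-diagonal entries as Dynkin edges (a single edge where a_ij = a_ji = -1; a double or triple edge where a_ij * a_ji = 2 or 3), the diagram is a chain of 4 nodes with single edges (A_4). One simple-root ordering that puts it in standard form is (alpha_1, alpha_3, alpha_2, alpha_4). So the algebra is type A_4, i.e. sl(5).

type A_4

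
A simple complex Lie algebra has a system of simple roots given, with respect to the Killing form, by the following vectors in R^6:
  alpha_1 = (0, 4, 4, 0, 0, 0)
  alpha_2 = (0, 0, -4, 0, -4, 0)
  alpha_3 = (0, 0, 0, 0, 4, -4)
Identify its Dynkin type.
Compute the Cartan integers a_ij = 2(alpha_i, alpha_j)/(alpha_j, alpha_j); the resulting 3x3 Cartan matrix is
[[2, -1, 0], [-1, 2, -1], [0, -1, 2]].
All simple roots have the same length, so the diagram is simply laced. The associated Dynkin diagram is a chain of 3 nodes with single edges (A_3), so the type is A_3 (the algebra sl(4)).

type A_3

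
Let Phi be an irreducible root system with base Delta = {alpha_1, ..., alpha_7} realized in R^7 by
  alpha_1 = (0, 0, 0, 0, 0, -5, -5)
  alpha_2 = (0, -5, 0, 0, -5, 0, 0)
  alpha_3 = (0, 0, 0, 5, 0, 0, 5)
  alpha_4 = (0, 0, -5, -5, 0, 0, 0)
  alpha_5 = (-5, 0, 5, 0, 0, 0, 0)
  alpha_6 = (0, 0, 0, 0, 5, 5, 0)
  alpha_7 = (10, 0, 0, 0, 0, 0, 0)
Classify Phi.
Compute the Cartan integers a_ij = 2(alpha_i, alpha_j)/(alpha_j, alpha_j); the resulting 7x7 Cartan matrix is
[[2, 0, -1, 0, 0, -1, 0], [0, 2, 0, 0, 0, -1, 0], [-1, 0, 2, -1, 0, 0, 0], [0, 0, -1, 2, -1, 0, 0], [0, 0, 0, -1, 2, 0, -1], [-1, -1, 0, 0, 0, 2, 0], [0, 0, 0, 0, -2, 0, 2]].
The roots have two lengths (squared-length ratio 2:1); the short ones are alpha_{1,2,3,4,5,6}. The associated Dynkin diagram is a chain of 7 nodes with a double edge at one end; the terminal node there is the unique long simple root (C_7), so the type is C_7 (the algebra sp(14)).

C7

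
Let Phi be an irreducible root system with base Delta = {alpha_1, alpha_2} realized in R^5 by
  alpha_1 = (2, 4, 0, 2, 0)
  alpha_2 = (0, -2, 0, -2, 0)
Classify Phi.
G_2

Compute the Cartan integers a_ij = 2(alpha_i, alpha_j)/(alpha_j, alpha_j); the resulting 2x2 Cartan matrix is
[[2, -3], [-1, 2]].
The roots have two lengths (squared-length ratio 3:1); the short ones are alpha_{2}. The associated Dynkin diagram is two nodes joined by a triple edge (G_2), so the type is G_2.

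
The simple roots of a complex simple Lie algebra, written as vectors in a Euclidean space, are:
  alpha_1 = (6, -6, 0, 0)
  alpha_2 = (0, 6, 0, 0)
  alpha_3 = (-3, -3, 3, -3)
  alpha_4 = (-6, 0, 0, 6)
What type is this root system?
Compute the Cartan integers a_ij = 2(alpha_i, alpha_j)/(alpha_j, alpha_j); the resulting 4x4 Cartan matrix is
[[2, -2, 0, -1], [-1, 2, -1, 0], [0, -1, 2, 0], [-1, 0, 0, 2]].
The roots have two lengths (squared-length ratio 2:1); the short ones are alpha_{2,3}. The associated Dynkin diagram is a chain of 4 nodes with a double edge between the middle two (F_4), so the type is F_4.

F_4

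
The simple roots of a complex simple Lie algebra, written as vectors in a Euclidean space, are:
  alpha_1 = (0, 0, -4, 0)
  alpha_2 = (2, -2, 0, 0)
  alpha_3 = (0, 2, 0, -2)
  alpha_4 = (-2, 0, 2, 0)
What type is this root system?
Compute the Cartan integers a_ij = 2(alpha_i, alpha_j)/(alpha_j, alpha_j); the resulting 4x4 Cartan matrix is
[[2, 0, 0, -2], [0, 2, -1, -1], [0, -1, 2, 0], [-1, -1, 0, 2]].
The roots have two lengths (squared-length ratio 2:1); the short ones are alpha_{2,3,4}. The associated Dynkin diagram is a chain of 4 nodes with a double edge at one end; the terminal node there is the unique long simple root (C_4), so the type is C_4 (the algebra sp(8)).

C_4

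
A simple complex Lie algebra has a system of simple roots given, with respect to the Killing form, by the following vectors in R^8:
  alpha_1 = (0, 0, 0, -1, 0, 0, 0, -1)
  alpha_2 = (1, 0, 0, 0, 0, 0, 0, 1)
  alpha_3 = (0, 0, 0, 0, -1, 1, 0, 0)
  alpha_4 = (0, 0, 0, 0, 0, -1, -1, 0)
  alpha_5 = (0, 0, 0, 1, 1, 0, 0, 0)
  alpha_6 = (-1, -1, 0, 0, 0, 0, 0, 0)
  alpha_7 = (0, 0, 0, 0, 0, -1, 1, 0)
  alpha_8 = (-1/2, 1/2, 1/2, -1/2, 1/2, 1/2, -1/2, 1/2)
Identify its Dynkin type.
E_8

Compute the Cartan integers a_ij = 2(alpha_i, alpha_j)/(alpha_j, alpha_j); the resulting 8x8 Cartan matrix is
[[2, -1, 0, 0, -1, 0, 0, 0], [-1, 2, 0, 0, 0, -1, 0, 0], [0, 0, 2, -1, -1, 0, -1, 0], [0, 0, -1, 2, 0, 0, 0, 0], [-1, 0, -1, 0, 2, 0, 0, 0], [0, -1, 0, 0, 0, 2, 0, 0], [0, 0, -1, 0, 0, 0, 2, -1], [0, 0, 0, 0, 0, 0, -1, 2]].
All simple roots have the same length, so the diagram is simply laced. The associated Dynkin diagram is a chain of 7 nodes with one extra node attached to the third node from one end (E_8), so the type is E_8.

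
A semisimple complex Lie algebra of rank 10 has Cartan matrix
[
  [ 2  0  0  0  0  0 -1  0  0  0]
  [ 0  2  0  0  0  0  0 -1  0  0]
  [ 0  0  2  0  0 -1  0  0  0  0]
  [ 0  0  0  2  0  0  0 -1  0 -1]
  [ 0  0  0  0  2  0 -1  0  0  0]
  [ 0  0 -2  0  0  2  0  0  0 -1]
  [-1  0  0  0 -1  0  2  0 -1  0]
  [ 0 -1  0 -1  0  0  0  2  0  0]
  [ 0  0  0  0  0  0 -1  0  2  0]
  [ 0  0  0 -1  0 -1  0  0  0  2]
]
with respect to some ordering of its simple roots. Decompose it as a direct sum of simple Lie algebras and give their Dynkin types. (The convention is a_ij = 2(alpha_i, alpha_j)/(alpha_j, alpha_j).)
The diagram associated to this matrix has two connected components: the simple roots {alpha_2, alpha_3, alpha_4, alpha_6, alpha_8, alpha_10} form a chain of 6 nodes with a double edge at one end; the terminal node there is the unique short simple root (B_6), and {alpha_1, alpha_5, alpha_7, alpha_9} form a chain of 2 nodes with a fork of two nodes at one end (D_4). A semisimple Lie algebra decomposes uniquely as the direct sum of simple ideals, one per connected component of its Dynkin diagram, so g ≅ B_6 ⊕ D_4 (dimension 78 + 28 = 106).

type B_6 ⊕ type D_4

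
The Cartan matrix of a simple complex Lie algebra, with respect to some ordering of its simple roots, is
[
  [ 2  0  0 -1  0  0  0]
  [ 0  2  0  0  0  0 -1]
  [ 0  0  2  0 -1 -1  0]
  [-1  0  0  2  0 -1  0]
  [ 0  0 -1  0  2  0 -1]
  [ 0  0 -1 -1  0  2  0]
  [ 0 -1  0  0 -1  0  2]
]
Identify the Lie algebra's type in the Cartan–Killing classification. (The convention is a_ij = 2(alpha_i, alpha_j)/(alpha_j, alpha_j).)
The matrix has rank 7 with 2's on the diagonal. Reading the off-diagonal entries as Dynkin edges (a single edge where a_ij = a_ji = -1; a double or triple edge where a_ij * a_ji = 2 or 3), the diagram is a chain of 7 nodes with single edges (A_7). One simple-root ordering that puts it in standard form is (alpha_1, alpha_4, alpha_6, alpha_3, alpha_5, alpha_7, alpha_2). So the algebra is type A_7, i.e. sl(8).

A_7 (sl(8))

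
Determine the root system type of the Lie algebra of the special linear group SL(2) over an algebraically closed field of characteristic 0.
This is sl(2), which has dimension 2^2 - 1 = 3 and rank 2 - 1 = 1 (a Cartan subalgebra is the diagonal traceless matrices). In the classification of classical Lie algebras, the special linear algebra sl(n+1) has type A_n; here n = 1, so the Dynkin diagram is a chain of 1 nodes with single edges (A_1). Hence the type is A_1.

A1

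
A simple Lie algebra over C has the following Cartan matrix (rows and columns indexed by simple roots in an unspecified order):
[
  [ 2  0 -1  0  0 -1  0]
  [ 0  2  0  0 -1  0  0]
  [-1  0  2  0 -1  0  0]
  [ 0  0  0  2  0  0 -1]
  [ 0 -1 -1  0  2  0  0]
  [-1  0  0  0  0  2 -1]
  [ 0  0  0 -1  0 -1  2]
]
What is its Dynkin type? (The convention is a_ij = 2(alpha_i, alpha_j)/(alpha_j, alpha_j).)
The matrix has rank 7 with 2's on the diagonal. Reading the off-diagonal entries as Dynkin edges (a single edge where a_ij = a_ji = -1; a double or triple edge where a_ij * a_ji = 2 or 3), the diagram is a chain of 7 nodes with single edges (A_7). One simple-root ordering that puts it in standard form is (alpha_2, alpha_5, alpha_3, alpha_1, alpha_6, alpha_7, alpha_4). So the algebra is type A_7, i.e. sl(8).

A7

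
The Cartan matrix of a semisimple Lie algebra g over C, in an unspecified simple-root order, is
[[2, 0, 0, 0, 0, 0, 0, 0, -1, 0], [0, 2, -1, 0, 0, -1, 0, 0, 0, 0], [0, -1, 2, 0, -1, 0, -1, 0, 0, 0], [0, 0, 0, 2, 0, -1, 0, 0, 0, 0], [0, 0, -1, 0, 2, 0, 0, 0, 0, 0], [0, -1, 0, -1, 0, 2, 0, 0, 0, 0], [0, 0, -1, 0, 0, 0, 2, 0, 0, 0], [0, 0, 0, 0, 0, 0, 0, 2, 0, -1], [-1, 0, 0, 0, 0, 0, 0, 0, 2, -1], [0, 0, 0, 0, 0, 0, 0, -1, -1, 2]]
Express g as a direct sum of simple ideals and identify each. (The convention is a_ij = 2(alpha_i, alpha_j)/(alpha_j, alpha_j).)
A4 + D6

The diagram associated to this matrix has two connected components: the simple roots {alpha_1, alpha_8, alpha_9, alpha_10} form a chain of 4 nodes with single edges (A_4), and {alpha_2, alpha_3, alpha_4, alpha_5, alpha_6, alpha_7} form a chain of 4 nodes with a fork of two nodes at one end (D_6). A semisimple Lie algebra decomposes uniquely as the direct sum of simple ideals, one per connected component of its Dynkin diagram, so g ≅ A_4 ⊕ D_6 (dimension 24 + 66 = 90).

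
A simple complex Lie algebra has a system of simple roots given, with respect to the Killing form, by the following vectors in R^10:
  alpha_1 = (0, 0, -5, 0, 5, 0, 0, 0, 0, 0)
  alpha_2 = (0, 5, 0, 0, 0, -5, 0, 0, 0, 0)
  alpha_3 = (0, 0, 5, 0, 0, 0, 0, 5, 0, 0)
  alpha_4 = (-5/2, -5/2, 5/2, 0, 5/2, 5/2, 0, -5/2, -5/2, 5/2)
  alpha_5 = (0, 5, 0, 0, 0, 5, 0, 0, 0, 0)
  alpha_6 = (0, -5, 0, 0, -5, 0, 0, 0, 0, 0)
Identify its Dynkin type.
E6

Compute the Cartan integers a_ij = 2(alpha_i, alpha_j)/(alpha_j, alpha_j); the resulting 6x6 Cartan matrix is
[[2, 0, -1, 0, 0, -1], [0, 2, 0, -1, 0, -1], [-1, 0, 2, 0, 0, 0], [0, -1, 0, 2, 0, 0], [0, 0, 0, 0, 2, -1], [-1, -1, 0, 0, -1, 2]].
All simple roots have the same length, so the diagram is simply laced. The associated Dynkin diagram is a chain of 5 nodes with one extra node attached to the third node from one end (E_6), so the type is E_6.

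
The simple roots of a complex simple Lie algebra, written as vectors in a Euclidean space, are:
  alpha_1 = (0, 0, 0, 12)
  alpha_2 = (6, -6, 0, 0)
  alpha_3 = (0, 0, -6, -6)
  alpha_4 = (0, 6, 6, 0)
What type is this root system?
Compute the Cartan integers a_ij = 2(alpha_i, alpha_j)/(alpha_j, alpha_j); the resulting 4x4 Cartan matrix is
[[2, 0, -2, 0], [0, 2, 0, -1], [-1, 0, 2, -1], [0, -1, -1, 2]].
The roots have two lengths (squared-length ratio 2:1); the short ones are alpha_{2,3,4}. The associated Dynkin diagram is a chain of 4 nodes with a double edge at one end; the terminal node there is the unique long simple root (C_4), so the type is C_4 (the algebra sp(8)).

C_4 (sp(8))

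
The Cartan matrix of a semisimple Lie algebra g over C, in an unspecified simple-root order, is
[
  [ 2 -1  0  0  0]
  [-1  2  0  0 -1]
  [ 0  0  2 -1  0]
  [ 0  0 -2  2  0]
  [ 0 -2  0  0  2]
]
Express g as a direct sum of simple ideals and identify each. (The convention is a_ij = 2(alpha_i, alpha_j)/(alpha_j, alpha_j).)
B_2 ⊕ C_3

The diagram associated to this matrix has two connected components: the simple roots {alpha_3, alpha_4} form a chain of 2 nodes with a double edge at one end; the terminal node there is the unique short simple root (B_2), and {alpha_1, alpha_2, alpha_5} form a chain of 3 nodes with a double edge at one end; the terminal node there is the unique long simple root (C_3). A semisimple Lie algebra decomposes uniquely as the direct sum of simple ideals, one per connected component of its Dynkin diagram, so g ≅ B_2 ⊕ C_3 (dimension 10 + 21 = 31).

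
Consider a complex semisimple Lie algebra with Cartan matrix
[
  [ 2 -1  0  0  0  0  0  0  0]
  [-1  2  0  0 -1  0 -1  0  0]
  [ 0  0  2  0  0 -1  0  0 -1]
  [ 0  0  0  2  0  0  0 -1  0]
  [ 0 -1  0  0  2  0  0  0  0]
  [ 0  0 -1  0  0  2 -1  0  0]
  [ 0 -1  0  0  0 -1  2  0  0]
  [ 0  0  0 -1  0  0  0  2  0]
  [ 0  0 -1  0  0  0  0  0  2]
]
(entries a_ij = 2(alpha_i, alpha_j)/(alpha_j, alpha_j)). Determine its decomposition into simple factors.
The diagram associated to this matrix has two connected components: the simple roots {alpha_4, alpha_8} form a chain of 2 nodes with single edges (A_2), and {alpha_1, alpha_2, alpha_3, alpha_5, alpha_6, alpha_7, alpha_9} form a chain of 5 nodes with a fork of two nodes at one end (D_7). A semisimple Lie algebra decomposes uniquely as the direct sum of simple ideals, one per connected component of its Dynkin diagram, so g ≅ A_2 ⊕ D_7 (dimension 8 + 91 = 99).

A_2 (sl(3)) ⊕ D_7 (so(14))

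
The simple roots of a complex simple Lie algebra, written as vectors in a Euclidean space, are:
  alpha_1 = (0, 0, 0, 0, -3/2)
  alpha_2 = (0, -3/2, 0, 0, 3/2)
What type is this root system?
Compute the Cartan integers a_ij = 2(alpha_i, alpha_j)/(alpha_j, alpha_j); the resulting 2x2 Cartan matrix is
[[2, -1], [-2, 2]].
The roots have two lengths (squared-length ratio 2:1); the short ones are alpha_{1}. The associated Dynkin diagram is a chain of 2 nodes with a double edge at one end; the terminal node there is the unique short simple root (B_2), so the type is B_2 (the algebra so(5)).

B2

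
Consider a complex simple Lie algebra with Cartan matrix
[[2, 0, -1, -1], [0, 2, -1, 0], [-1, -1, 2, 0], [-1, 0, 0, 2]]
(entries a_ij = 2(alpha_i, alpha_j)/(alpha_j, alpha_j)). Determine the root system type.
A_4 (sl(5))

The matrix has rank 4 with 2's on the diagonal. Reading the off-diagonal entries as Dynkin edges (a single edge where a_ij = a_ji = -1; a double or triple edge where a_ij * a_ji = 2 or 3), the diagram is a chain of 4 nodes with single edges (A_4). One simple-root ordering that puts it in standard form is (alpha_2, alpha_3, alpha_1, alpha_4). So the algebra is type A_4, i.e. sl(5).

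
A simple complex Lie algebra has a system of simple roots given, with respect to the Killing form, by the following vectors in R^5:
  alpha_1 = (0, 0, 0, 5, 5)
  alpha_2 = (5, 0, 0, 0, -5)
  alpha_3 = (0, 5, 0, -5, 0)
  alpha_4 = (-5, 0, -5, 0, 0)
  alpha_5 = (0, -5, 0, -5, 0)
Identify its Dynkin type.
D_5 (so(10))

Compute the Cartan integers a_ij = 2(alpha_i, alpha_j)/(alpha_j, alpha_j); the resulting 5x5 Cartan matrix is
[[2, -1, -1, 0, -1], [-1, 2, 0, -1, 0], [-1, 0, 2, 0, 0], [0, -1, 0, 2, 0], [-1, 0, 0, 0, 2]].
All simple roots have the same length, so the diagram is simply laced. The associated Dynkin diagram is a chain of 3 nodes with a fork of two nodes at one end (D_5), so the type is D_5 (the algebra so(10)).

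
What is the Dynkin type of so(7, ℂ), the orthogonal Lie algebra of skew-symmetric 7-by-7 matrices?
This is so(7) with 7 odd, which has dimension 7(7-1)/2 = 21 and rank (7-1)/2 = 3. In the classification of classical Lie algebras, the orthogonal algebra so(2n+1) in an odd number of variables has type B_n; here n = 3, so the Dynkin diagram is a chain of 3 nodes with a double edge at one end; the terminal node there is the unique short simple root (B_3). Hence the type is B_3.

type B_3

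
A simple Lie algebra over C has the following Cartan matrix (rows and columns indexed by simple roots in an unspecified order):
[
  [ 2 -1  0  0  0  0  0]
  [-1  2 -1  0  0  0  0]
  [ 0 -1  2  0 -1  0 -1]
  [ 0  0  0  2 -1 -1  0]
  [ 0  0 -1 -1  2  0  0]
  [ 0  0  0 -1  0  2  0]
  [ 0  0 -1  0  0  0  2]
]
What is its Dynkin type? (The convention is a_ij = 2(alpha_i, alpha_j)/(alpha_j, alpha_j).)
E_7

The matrix has rank 7 with 2's on the diagonal. Reading the off-diagonal entries as Dynkin edges (a single edge where a_ij = a_ji = -1; a double or triple edge where a_ij * a_ji = 2 or 3), the diagram is a chain of 6 nodes with one extra node attached to the third node from one end (E_7). One simple-root ordering that puts it in standard form is (alpha_1, alpha_7, alpha_2, alpha_3, alpha_5, alpha_4, alpha_6). So the algebra is type E_7.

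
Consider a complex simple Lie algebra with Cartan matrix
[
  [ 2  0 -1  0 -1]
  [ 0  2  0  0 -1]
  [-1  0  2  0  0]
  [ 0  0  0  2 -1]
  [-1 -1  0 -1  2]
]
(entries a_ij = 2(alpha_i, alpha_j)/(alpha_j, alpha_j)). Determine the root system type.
D_5

The matrix has rank 5 with 2's on the diagonal. Reading the off-diagonal entries as Dynkin edges (a single edge where a_ij = a_ji = -1; a double or triple edge where a_ij * a_ji = 2 or 3), the diagram is a chain of 3 nodes with a fork of two nodes at one end (D_5). One simple-root ordering that puts it in standard form is (alpha_3, alpha_1, alpha_5, alpha_4, alpha_2). So the algebra is type D_5, i.e. so(10).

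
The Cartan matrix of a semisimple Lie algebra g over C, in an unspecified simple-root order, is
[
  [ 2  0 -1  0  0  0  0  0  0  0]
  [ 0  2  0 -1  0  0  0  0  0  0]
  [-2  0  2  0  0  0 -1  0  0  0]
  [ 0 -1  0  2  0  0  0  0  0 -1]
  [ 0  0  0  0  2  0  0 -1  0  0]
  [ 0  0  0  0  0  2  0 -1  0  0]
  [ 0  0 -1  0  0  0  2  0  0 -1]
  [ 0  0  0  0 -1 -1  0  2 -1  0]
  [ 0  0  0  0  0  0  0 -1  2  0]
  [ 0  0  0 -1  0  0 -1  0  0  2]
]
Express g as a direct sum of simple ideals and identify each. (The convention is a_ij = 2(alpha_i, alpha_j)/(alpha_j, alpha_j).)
The diagram associated to this matrix has two connected components: the simple roots {alpha_1, alpha_2, alpha_3, alpha_4, alpha_7, alpha_10} form a chain of 6 nodes with a double edge at one end; the terminal node there is the unique short simple root (B_6), and {alpha_5, alpha_6, alpha_8, alpha_9} form a chain of 2 nodes with a fork of two nodes at one end (D_4). A semisimple Lie algebra decomposes uniquely as the direct sum of simple ideals, one per connected component of its Dynkin diagram, so g ≅ B_6 ⊕ D_4 (dimension 78 + 28 = 106).

B_6 ⊕ D_4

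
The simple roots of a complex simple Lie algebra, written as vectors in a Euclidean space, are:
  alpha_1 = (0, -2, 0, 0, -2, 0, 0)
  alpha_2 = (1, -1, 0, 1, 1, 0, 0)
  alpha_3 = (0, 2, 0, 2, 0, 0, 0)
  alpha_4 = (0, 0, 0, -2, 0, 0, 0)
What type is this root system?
F4

Compute the Cartan integers a_ij = 2(alpha_i, alpha_j)/(alpha_j, alpha_j); the resulting 4x4 Cartan matrix is
[[2, 0, -1, 0], [0, 2, 0, -1], [-1, 0, 2, -2], [0, -1, -1, 2]].
The roots have two lengths (squared-length ratio 2:1); the short ones are alpha_{2,4}. The associated Dynkin diagram is a chain of 4 nodes with a double edge between the middle two (F_4), so the type is F_4.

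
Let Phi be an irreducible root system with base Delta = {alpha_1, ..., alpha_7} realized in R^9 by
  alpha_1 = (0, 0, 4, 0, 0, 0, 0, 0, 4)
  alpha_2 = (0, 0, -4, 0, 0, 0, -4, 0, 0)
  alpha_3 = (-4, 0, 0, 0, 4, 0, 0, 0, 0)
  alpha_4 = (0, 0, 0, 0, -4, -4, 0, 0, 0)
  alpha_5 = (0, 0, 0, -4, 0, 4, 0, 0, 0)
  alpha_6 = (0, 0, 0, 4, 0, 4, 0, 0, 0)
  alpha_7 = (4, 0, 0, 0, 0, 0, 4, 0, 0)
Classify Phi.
D_7 (so(14))

Compute the Cartan integers a_ij = 2(alpha_i, alpha_j)/(alpha_j, alpha_j); the resulting 7x7 Cartan matrix is
[[2, -1, 0, 0, 0, 0, 0], [-1, 2, 0, 0, 0, 0, -1], [0, 0, 2, -1, 0, 0, -1], [0, 0, -1, 2, -1, -1, 0], [0, 0, 0, -1, 2, 0, 0], [0, 0, 0, -1, 0, 2, 0], [0, -1, -1, 0, 0, 0, 2]].
All simple roots have the same length, so the diagram is simply laced. The associated Dynkin diagram is a chain of 5 nodes with a fork of two nodes at one end (D_7), so the type is D_7 (the algebra so(14)).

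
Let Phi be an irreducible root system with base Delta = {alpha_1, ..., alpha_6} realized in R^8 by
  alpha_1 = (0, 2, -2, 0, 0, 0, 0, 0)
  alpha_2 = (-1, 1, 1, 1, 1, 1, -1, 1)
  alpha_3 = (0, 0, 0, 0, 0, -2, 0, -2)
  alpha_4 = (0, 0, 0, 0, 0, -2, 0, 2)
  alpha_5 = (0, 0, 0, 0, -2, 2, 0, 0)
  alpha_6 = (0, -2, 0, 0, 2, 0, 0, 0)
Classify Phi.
Compute the Cartan integers a_ij = 2(alpha_i, alpha_j)/(alpha_j, alpha_j); the resulting 6x6 Cartan matrix is
[[2, 0, 0, 0, 0, -1], [0, 2, -1, 0, 0, 0], [0, -1, 2, 0, -1, 0], [0, 0, 0, 2, -1, 0], [0, 0, -1, -1, 2, -1], [-1, 0, 0, 0, -1, 2]].
All simple roots have the same length, so the diagram is simply laced. The associated Dynkin diagram is a chain of 5 nodes with one extra node attached to the third node from one end (E_6), so the type is E_6.

E_6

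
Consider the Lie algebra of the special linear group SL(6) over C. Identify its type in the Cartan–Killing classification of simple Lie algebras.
A5

This is sl(6), which has dimension 6^2 - 1 = 35 and rank 6 - 1 = 5 (a Cartan subalgebra is the diagonal traceless matrices). In the classification of classical Lie algebras, the special linear algebra sl(n+1) has type A_n; here n = 5, so the Dynkin diagram is a chain of 5 nodes with single edges (A_5). Hence the type is A_5.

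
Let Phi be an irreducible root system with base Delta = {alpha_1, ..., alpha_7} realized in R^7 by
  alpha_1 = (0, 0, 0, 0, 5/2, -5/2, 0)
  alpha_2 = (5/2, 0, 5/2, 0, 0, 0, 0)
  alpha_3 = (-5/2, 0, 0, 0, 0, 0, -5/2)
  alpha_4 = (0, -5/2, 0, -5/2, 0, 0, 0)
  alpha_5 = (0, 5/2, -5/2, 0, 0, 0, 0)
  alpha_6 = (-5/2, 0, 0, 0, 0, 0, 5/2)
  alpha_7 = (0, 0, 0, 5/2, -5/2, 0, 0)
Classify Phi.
Compute the Cartan integers a_ij = 2(alpha_i, alpha_j)/(alpha_j, alpha_j); the resulting 7x7 Cartan matrix is
[[2, 0, 0, 0, 0, 0, -1], [0, 2, -1, 0, -1, -1, 0], [0, -1, 2, 0, 0, 0, 0], [0, 0, 0, 2, -1, 0, -1], [0, -1, 0, -1, 2, 0, 0], [0, -1, 0, 0, 0, 2, 0], [-1, 0, 0, -1, 0, 0, 2]].
All simple roots have the same length, so the diagram is simply laced. The associated Dynkin diagram is a chain of 5 nodes with a fork of two nodes at one end (D_7), so the type is D_7 (the algebra so(14)).

type D_7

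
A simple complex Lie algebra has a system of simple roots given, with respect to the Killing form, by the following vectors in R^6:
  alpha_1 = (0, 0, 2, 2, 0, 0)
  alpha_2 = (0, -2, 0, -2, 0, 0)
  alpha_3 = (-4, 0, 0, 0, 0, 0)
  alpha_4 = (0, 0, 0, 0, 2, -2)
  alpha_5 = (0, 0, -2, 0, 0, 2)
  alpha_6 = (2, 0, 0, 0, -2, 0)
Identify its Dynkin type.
Compute the Cartan integers a_ij = 2(alpha_i, alpha_j)/(alpha_j, alpha_j); the resulting 6x6 Cartan matrix is
[[2, -1, 0, 0, -1, 0], [-1, 2, 0, 0, 0, 0], [0, 0, 2, 0, 0, -2], [0, 0, 0, 2, -1, -1], [-1, 0, 0, -1, 2, 0], [0, 0, -1, -1, 0, 2]].
The roots have two lengths (squared-length ratio 2:1); the short ones are alpha_{1,2,4,5,6}. The associated Dynkin diagram is a chain of 6 nodes with a double edge at one end; the terminal node there is the unique long simple root (C_6), so the type is C_6 (the algebra sp(12)).

C_6 (sp(12))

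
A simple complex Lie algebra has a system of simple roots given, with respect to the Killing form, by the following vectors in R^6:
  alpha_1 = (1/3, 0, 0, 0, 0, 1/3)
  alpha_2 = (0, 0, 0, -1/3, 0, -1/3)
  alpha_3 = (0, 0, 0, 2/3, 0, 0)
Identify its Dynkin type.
C_3

Compute the Cartan integers a_ij = 2(alpha_i, alpha_j)/(alpha_j, alpha_j); the resulting 3x3 Cartan matrix is
[[2, -1, 0], [-1, 2, -1], [0, -2, 2]].
The roots have two lengths (squared-length ratio 2:1); the short ones are alpha_{1,2}. The associated Dynkin diagram is a chain of 3 nodes with a double edge at one end; the terminal node there is the unique long simple root (C_3), so the type is C_3 (the algebra sp(6)).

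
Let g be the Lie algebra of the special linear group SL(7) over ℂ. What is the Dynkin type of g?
A_6

This is sl(7), which has dimension 7^2 - 1 = 48 and rank 7 - 1 = 6 (a Cartan subalgebra is the diagonal traceless matrices). In the classification of classical Lie algebras, the special linear algebra sl(n+1) has type A_n; here n = 6, so the Dynkin diagram is a chain of 6 nodes with single edges (A_6). Hence the type is A_6.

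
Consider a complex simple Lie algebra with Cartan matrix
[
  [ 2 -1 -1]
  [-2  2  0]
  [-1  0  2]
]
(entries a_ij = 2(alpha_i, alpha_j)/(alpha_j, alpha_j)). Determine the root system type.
The matrix has rank 3 with 2's on the diagonal. Reading the off-diagonal entries as Dynkin edges (a single edge where a_ij = a_ji = -1; a double or triple edge where a_ij * a_ji = 2 or 3), the diagram is a chain of 3 nodes with a double edge at one end; the terminal node there is the unique long simple root (C_3). One simple-root ordering that puts it in standard form is (alpha_3, alpha_1, alpha_2). So the algebra is type C_3, i.e. sp(6).

C_3 (sp(6))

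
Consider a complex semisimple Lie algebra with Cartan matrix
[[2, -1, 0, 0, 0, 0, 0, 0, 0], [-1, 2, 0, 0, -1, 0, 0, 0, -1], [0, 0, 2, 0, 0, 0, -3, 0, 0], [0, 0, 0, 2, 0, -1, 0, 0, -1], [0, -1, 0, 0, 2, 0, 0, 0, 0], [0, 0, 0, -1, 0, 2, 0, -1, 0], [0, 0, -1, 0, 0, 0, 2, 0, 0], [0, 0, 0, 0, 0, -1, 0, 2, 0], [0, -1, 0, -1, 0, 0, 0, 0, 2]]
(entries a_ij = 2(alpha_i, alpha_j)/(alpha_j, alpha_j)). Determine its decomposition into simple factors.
D7 + G2

The diagram associated to this matrix has two connected components: the simple roots {alpha_1, alpha_2, alpha_4, alpha_5, alpha_6, alpha_8, alpha_9} form a chain of 5 nodes with a fork of two nodes at one end (D_7), and {alpha_3, alpha_7} form two nodes joined by a triple edge (G_2). A semisimple Lie algebra decomposes uniquely as the direct sum of simple ideals, one per connected component of its Dynkin diagram, so g ≅ D_7 ⊕ G_2 (dimension 91 + 14 = 105).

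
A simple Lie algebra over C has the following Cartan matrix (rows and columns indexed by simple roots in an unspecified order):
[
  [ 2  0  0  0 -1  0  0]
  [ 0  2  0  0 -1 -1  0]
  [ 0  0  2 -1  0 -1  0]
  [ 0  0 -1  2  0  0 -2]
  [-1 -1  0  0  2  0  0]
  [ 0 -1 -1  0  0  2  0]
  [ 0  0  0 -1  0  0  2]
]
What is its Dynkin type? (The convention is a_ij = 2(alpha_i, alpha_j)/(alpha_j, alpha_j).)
type B_7

The matrix has rank 7 with 2's on the diagonal. Reading the off-diagonal entries as Dynkin edges (a single edge where a_ij = a_ji = -1; a double or triple edge where a_ij * a_ji = 2 or 3), the diagram is a chain of 7 nodes with a double edge at one end; the terminal node there is the unique short simple root (B_7). One simple-root ordering that puts it in standard form is (alpha_1, alpha_5, alpha_2, alpha_6, alpha_3, alpha_4, alpha_7). So the algebra is type B_7, i.e. so(15).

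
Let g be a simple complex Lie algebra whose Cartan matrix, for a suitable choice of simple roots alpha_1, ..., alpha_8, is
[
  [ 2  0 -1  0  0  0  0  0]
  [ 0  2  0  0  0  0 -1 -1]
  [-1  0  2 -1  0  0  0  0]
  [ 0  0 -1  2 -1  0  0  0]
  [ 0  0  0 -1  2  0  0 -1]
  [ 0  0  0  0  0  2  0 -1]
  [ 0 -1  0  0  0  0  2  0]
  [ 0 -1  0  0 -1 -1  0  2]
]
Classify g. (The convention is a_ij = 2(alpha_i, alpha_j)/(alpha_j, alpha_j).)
The matrix has rank 8 with 2's on the diagonal. Reading the off-diagonal entries as Dynkin edges (a single edge where a_ij = a_ji = -1; a double or triple edge where a_ij * a_ji = 2 or 3), the diagram is a chain of 7 nodes with one extra node attached to the third node from one end (E_8). One simple-root ordering that puts it in standard form is (alpha_7, alpha_6, alpha_2, alpha_8, alpha_5, alpha_4, alpha_3, alpha_1). So the algebra is type E_8.

E8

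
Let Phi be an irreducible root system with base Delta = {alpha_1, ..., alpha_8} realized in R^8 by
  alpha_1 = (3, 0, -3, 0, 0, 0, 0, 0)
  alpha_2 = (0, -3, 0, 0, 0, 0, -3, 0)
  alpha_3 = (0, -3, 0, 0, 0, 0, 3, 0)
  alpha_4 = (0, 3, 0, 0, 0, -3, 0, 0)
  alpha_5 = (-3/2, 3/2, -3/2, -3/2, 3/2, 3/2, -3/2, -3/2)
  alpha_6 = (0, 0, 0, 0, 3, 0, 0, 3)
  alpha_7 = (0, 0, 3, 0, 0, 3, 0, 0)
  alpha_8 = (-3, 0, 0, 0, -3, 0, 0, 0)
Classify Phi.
Compute the Cartan integers a_ij = 2(alpha_i, alpha_j)/(alpha_j, alpha_j); the resulting 8x8 Cartan matrix is
[[2, 0, 0, 0, 0, 0, -1, -1], [0, 2, 0, -1, 0, 0, 0, 0], [0, 0, 2, -1, -1, 0, 0, 0], [0, -1, -1, 2, 0, 0, -1, 0], [0, 0, -1, 0, 2, 0, 0, 0], [0, 0, 0, 0, 0, 2, 0, -1], [-1, 0, 0, -1, 0, 0, 2, 0], [-1, 0, 0, 0, 0, -1, 0, 2]].
All simple roots have the same length, so the diagram is simply laced. The associated Dynkin diagram is a chain of 7 nodes with one extra node attached to the third node from one end (E_8), so the type is E_8.

E_8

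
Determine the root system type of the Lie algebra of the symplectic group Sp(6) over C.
This is sp(6), which has dimension 6(6+1)/2 = 21 and rank 6/2 = 3. In the classification of classical Lie algebras, the symplectic algebra sp(2n) has type C_n; here n = 3, so the Dynkin diagram is a chain of 3 nodes with a double edge at one end; the terminal node there is the unique long simple root (C_3). Hence the type is C_3.

C_3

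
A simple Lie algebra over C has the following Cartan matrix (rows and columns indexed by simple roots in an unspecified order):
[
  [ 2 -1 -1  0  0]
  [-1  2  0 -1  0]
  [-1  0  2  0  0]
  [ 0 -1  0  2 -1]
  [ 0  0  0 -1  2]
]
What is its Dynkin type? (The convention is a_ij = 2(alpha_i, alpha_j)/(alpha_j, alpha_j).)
The matrix has rank 5 with 2's on the diagonal. Reading the off-diagonal entries as Dynkin edges (a single edge where a_ij = a_ji = -1; a double or triple edge where a_ij * a_ji = 2 or 3), the diagram is a chain of 5 nodes with single edges (A_5). One simple-root ordering that puts it in standard form is (alpha_3, alpha_1, alpha_2, alpha_4, alpha_5). So the algebra is type A_5, i.e. sl(6).

A5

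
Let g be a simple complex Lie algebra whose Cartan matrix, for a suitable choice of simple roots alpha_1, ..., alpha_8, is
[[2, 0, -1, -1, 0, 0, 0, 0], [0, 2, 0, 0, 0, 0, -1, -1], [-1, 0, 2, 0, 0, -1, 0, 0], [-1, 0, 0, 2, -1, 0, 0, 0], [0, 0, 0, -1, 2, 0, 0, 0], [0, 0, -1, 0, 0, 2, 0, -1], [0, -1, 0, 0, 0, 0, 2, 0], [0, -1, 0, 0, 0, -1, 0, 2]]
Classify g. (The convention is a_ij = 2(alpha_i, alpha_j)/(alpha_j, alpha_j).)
The matrix has rank 8 with 2's on the diagonal. Reading the off-diagonal entries as Dynkin edges (a single edge where a_ij = a_ji = -1; a double or triple edge where a_ij * a_ji = 2 or 3), the diagram is a chain of 8 nodes with single edges (A_8). One simple-root ordering that puts it in standard form is (alpha_7, alpha_2, alpha_8, alpha_6, alpha_3, alpha_1, alpha_4, alpha_5). So the algebra is type A_8, i.e. sl(9).

type A_8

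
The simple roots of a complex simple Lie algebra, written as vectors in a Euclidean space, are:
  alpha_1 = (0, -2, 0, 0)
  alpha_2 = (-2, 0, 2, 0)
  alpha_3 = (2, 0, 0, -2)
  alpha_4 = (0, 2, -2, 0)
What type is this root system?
Compute the Cartan integers a_ij = 2(alpha_i, alpha_j)/(alpha_j, alpha_j); the resulting 4x4 Cartan matrix is
[[2, 0, 0, -1], [0, 2, -1, -1], [0, -1, 2, 0], [-2, -1, 0, 2]].
The roots have two lengths (squared-length ratio 2:1); the short ones are alpha_{1}. The associated Dynkin diagram is a chain of 4 nodes with a double edge at one end; the terminal node there is the unique short simple root (B_4), so the type is B_4 (the algebra so(9)).

B_4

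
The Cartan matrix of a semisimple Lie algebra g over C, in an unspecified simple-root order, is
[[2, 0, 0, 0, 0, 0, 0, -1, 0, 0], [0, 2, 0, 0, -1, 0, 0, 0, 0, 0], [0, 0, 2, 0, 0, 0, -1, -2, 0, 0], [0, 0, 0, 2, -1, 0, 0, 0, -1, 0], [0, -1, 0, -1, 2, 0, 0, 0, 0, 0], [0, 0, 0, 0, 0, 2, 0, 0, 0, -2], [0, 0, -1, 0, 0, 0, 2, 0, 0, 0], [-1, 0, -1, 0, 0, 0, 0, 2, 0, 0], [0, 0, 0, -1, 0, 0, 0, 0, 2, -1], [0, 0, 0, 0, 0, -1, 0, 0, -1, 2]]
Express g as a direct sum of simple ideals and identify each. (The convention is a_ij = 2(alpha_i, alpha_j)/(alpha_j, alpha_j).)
The diagram associated to this matrix has two connected components: the simple roots {alpha_2, alpha_4, alpha_5, alpha_6, alpha_9, alpha_10} form a chain of 6 nodes with a double edge at one end; the terminal node there is the unique long simple root (C_6), and {alpha_1, alpha_3, alpha_7, alpha_8} form a chain of 4 nodes with a double edge between the middle two (F_4). A semisimple Lie algebra decomposes uniquely as the direct sum of simple ideals, one per connected component of its Dynkin diagram, so g ≅ C_6 ⊕ F_4 (dimension 78 + 52 = 130).

C_6 + F_4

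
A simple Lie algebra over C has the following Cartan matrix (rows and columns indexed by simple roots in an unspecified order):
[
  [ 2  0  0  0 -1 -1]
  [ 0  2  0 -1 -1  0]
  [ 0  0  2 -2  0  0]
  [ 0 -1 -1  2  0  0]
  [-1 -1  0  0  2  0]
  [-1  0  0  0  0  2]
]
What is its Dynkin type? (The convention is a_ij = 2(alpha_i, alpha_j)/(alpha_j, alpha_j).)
The matrix has rank 6 with 2's on the diagonal. Reading the off-diagonal entries as Dynkin edges (a single edge where a_ij = a_ji = -1; a double or triple edge where a_ij * a_ji = 2 or 3), the diagram is a chain of 6 nodes with a double edge at one end; the terminal node there is the unique long simple root (C_6). One simple-root ordering that puts it in standard form is (alpha_6, alpha_1, alpha_5, alpha_2, alpha_4, alpha_3). So the algebra is type C_6, i.e. sp(12).

C_6 (sp(12))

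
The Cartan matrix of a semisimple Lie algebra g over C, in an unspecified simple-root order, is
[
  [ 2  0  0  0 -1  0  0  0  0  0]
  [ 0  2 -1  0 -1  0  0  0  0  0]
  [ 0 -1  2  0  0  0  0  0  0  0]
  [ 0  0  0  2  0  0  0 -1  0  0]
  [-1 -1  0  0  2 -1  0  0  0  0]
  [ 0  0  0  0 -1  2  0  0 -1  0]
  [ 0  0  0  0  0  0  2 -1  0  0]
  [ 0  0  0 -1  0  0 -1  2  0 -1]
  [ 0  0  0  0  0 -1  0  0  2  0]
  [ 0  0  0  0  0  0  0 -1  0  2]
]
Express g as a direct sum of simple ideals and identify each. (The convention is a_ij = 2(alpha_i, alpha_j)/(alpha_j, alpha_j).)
D_4 + E_6

The diagram associated to this matrix has two connected components: the simple roots {alpha_4, alpha_7, alpha_8, alpha_10} form a chain of 2 nodes with a fork of two nodes at one end (D_4), and {alpha_1, alpha_2, alpha_3, alpha_5, alpha_6, alpha_9} form a chain of 5 nodes with one extra node attached to the third node from one end (E_6). A semisimple Lie algebra decomposes uniquely as the direct sum of simple ideals, one per connected component of its Dynkin diagram, so g ≅ D_4 ⊕ E_6 (dimension 28 + 78 = 106).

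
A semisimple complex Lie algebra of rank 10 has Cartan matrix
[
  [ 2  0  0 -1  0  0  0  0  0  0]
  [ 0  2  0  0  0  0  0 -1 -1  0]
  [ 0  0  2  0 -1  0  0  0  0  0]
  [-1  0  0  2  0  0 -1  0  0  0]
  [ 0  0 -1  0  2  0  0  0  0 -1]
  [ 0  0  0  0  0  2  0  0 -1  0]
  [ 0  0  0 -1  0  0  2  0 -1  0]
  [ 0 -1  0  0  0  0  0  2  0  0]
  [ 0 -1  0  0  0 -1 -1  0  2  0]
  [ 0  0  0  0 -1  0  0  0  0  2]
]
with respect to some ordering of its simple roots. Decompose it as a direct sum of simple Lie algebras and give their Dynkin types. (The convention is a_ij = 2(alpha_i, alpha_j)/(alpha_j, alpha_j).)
A_3 ⊕ E_7

The diagram associated to this matrix has two connected components: the simple roots {alpha_3, alpha_5, alpha_10} form a chain of 3 nodes with single edges (A_3), and {alpha_1, alpha_2, alpha_4, alpha_6, alpha_7, alpha_8, alpha_9} form a chain of 6 nodes with one extra node attached to the third node from one end (E_7). A semisimple Lie algebra decomposes uniquely as the direct sum of simple ideals, one per connected component of its Dynkin diagram, so g ≅ A_3 ⊕ E_7 (dimension 15 + 133 = 148).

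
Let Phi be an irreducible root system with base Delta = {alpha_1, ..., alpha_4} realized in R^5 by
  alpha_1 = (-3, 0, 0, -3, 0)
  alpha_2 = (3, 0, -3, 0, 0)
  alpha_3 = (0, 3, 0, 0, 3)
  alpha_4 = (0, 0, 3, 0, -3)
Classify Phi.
A_4 (sl(5))

Compute the Cartan integers a_ij = 2(alpha_i, alpha_j)/(alpha_j, alpha_j); the resulting 4x4 Cartan matrix is
[[2, -1, 0, 0], [-1, 2, 0, -1], [0, 0, 2, -1], [0, -1, -1, 2]].
All simple roots have the same length, so the diagram is simply laced. The associated Dynkin diagram is a chain of 4 nodes with single edges (A_4), so the type is A_4 (the algebra sl(5)).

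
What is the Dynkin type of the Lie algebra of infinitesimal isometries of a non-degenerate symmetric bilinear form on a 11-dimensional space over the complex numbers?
This is so(11) with 11 odd, which has dimension 11(11-1)/2 = 55 and rank (11-1)/2 = 5. In the classification of classical Lie algebras, the orthogonal algebra so(2n+1) in an odd number of variables has type B_n; here n = 5, so the Dynkin diagram is a chain of 5 nodes with a double edge at one end; the terminal node there is the unique short simple root (B_5). Hence the type is B_5.

B5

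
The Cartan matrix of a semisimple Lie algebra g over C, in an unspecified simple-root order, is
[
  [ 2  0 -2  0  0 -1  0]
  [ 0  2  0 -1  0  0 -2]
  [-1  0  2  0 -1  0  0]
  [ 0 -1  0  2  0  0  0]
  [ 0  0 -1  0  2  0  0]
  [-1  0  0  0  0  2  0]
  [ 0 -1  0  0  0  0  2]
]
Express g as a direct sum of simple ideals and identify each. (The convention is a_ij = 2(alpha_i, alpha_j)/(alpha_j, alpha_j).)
type B_3 + type F_4

The diagram associated to this matrix has two connected components: the simple roots {alpha_2, alpha_4, alpha_7} form a chain of 3 nodes with a double edge at one end; the terminal node there is the unique short simple root (B_3), and {alpha_1, alpha_3, alpha_5, alpha_6} form a chain of 4 nodes with a double edge between the middle two (F_4). A semisimple Lie algebra decomposes uniquely as the direct sum of simple ideals, one per connected component of its Dynkin diagram, so g ≅ B_3 ⊕ F_4 (dimension 21 + 52 = 73).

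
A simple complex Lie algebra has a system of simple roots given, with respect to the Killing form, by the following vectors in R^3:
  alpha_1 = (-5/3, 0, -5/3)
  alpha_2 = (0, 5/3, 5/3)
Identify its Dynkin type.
Compute the Cartan integers a_ij = 2(alpha_i, alpha_j)/(alpha_j, alpha_j); the resulting 2x2 Cartan matrix is
[[2, -1], [-1, 2]].
All simple roots have the same length, so the diagram is simply laced. The associated Dynkin diagram is a chain of 2 nodes with single edges (A_2), so the type is A_2 (the algebra sl(3)).

A2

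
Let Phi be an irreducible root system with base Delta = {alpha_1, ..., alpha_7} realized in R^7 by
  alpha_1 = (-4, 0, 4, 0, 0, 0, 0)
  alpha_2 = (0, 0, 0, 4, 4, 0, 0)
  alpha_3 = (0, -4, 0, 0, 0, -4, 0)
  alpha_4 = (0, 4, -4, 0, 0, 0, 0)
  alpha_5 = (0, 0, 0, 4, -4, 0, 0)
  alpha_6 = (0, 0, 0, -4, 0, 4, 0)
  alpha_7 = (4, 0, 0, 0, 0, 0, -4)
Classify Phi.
type D_7

Compute the Cartan integers a_ij = 2(alpha_i, alpha_j)/(alpha_j, alpha_j); the resulting 7x7 Cartan matrix is
[[2, 0, 0, -1, 0, 0, -1], [0, 2, 0, 0, 0, -1, 0], [0, 0, 2, -1, 0, -1, 0], [-1, 0, -1, 2, 0, 0, 0], [0, 0, 0, 0, 2, -1, 0], [0, -1, -1, 0, -1, 2, 0], [-1, 0, 0, 0, 0, 0, 2]].
All simple roots have the same length, so the diagram is simply laced. The associated Dynkin diagram is a chain of 5 nodes with a fork of two nodes at one end (D_7), so the type is D_7 (the algebra so(14)).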